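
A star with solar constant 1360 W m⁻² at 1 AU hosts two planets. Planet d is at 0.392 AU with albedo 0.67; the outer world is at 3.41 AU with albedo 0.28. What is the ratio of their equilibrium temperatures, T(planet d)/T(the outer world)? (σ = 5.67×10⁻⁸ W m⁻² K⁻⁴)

T_eq = [S₀(1−A)/(4σd²)]^(1/4), so T ∝ (1−A)^(1/4) / √d.
T₁ = [1360×0.33/(4×5.67×10⁻⁸×0.392²)]^(1/4) = 336.87 K.
T₂ = [1360×0.72/(4×5.67×10⁻⁸×3.41²)]^(1/4) = 138.81 K.

T₁/T₂ ≈ 2.427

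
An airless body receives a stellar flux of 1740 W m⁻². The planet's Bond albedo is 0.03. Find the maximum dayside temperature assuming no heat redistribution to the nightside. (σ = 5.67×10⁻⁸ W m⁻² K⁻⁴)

T_ss ≈ 415 K

With no redistribution each surface element balances locally: S(1−A) = σT⁴.
T = [1740 × 0.97 / 5.67×10⁻⁸]^(1/4) = (2.98×10¹⁰)^(1/4) = 415 K.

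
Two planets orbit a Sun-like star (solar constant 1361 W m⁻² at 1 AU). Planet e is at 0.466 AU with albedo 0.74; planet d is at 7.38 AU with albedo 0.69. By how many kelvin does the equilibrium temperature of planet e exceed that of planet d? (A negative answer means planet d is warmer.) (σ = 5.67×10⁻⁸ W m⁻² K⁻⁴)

T_eq = [S₀(1−A)/(4σd²)]^(1/4), so T ∝ (1−A)^(1/4) / √d.
T₁ = [1361×0.26/(4×5.67×10⁻⁸×0.466²)]^(1/4) = 291.14 K.
T₂ = [1361×0.31/(4×5.67×10⁻⁸×7.38²)]^(1/4) = 76.45 K.

ΔT ≈ 214.7 K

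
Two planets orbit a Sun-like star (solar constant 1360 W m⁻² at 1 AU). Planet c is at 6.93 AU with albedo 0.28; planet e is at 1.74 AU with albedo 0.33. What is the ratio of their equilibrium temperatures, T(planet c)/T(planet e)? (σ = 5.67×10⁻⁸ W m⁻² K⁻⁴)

T_eq = [S₀(1−A)/(4σd²)]^(1/4), so T ∝ (1−A)^(1/4) / √d.
T₁ = [1360×0.72/(4×5.67×10⁻⁸×6.93²)]^(1/4) = 97.37 K.
T₂ = [1360×0.67/(4×5.67×10⁻⁸×1.74²)]^(1/4) = 190.86 K.

T₁/T₂ ≈ 0.510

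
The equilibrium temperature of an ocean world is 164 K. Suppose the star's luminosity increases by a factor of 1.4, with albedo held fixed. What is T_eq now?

T_eq ∝ L^(1/4) · d^(−1/2).
T′ = 164 × 1.4^(1/4) = 178 K.

T_eq ≈ 178 K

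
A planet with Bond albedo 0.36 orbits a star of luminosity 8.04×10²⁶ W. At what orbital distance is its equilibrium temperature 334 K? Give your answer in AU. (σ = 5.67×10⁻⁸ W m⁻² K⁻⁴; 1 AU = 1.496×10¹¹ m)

d ≈ 0.805 AU

From T_eq⁴ = L(1−A)/(16πσd²): d = √[L(1−A)/(16πσT_eq⁴)].
d = √[8.04×10²⁶ × 0.64 / (16π × 5.67×10⁻⁸ × (334)⁴)] = 1.20×10¹¹ m = 0.805 AU.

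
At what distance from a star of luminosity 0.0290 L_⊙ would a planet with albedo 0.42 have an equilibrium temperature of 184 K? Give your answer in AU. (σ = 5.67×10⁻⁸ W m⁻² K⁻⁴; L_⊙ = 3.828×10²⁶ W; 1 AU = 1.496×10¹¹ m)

d ≈ 0.297 AU

L = 0.0290 × 3.828×10²⁶ = 1.11×10²⁵ W.
From T_eq⁴ = L(1−A)/(16πσd²): d = √[L(1−A)/(16πσT_eq⁴)].
d = √[1.11×10²⁵ × 0.58 / (16π × 5.67×10⁻⁸ × (184)⁴)] = 4.44×10¹⁰ m = 0.297 AU.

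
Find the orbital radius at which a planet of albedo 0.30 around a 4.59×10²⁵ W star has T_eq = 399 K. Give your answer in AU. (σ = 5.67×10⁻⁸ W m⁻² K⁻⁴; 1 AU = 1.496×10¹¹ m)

From T_eq⁴ = L(1−A)/(16πσd²): d = √[L(1−A)/(16πσT_eq⁴)].
d = √[4.59×10²⁵ × 0.70 / (16π × 5.67×10⁻⁸ × (399)⁴)] = 2.11×10¹⁰ m = 0.141 AU.

d ≈ 0.141 AU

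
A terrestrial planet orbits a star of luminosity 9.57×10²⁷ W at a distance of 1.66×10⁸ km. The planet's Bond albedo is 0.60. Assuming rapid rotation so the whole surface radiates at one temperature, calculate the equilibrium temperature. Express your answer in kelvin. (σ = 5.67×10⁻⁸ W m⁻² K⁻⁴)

T_eq ≈ 470 K

d = 1.66×10⁸ km = 1.66×10¹¹ m.
Flux: S = L/(4πd²) = 9.57×10²⁷/(4π×(1.66×10¹¹)²) = 2.76×10⁴ W m⁻².
Energy balance: absorbed = emitted ⇒ πR²·S(1−A) = 4πR²·σT_eq⁴, so T_eq⁴ = S(1−A)/(4σ).
T_eq = [2.76×10⁴ × 0.40 / (4 × 5.67×10⁻⁸)]^(1/4) = (4.87×10¹⁰)^(1/4) = 470 K.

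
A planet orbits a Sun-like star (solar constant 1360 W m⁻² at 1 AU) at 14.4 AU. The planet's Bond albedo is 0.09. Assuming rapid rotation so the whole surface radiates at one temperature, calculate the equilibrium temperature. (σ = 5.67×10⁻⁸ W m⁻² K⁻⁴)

Flux at 14.4 AU: S = 1360/14.4² = 6.56 W m⁻².
Energy balance: absorbed = emitted ⇒ πR²·S(1−A) = 4πR²·σT_eq⁴, so T_eq⁴ = S(1−A)/(4σ).
T_eq = [6.56 × 0.91 / (4 × 5.67×10⁻⁸)]^(1/4) = (2.63×10⁷)^(1/4) = 71.6 K.

T_eq ≈ 71.6 K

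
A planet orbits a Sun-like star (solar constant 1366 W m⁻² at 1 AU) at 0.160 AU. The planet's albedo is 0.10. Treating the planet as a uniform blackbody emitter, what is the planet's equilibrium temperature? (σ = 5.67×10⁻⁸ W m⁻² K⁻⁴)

T_eq ≈ 678 K

Flux at 0.160 AU: S = 1366/0.160² = 5.34×10⁴ W m⁻².
Energy balance: absorbed = emitted ⇒ πR²·S(1−A) = 4πR²·σT_eq⁴, so T_eq⁴ = S(1−A)/(4σ).
T_eq = [5.34×10⁴ × 0.90 / (4 × 5.67×10⁻⁸)]^(1/4) = (2.12×10¹¹)^(1/4) = 678 K.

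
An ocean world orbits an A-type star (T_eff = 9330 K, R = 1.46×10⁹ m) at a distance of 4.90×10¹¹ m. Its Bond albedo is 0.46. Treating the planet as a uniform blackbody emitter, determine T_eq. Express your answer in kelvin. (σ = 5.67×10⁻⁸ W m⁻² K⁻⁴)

T_eq ≈ 309 K

L = 4πR_⋆²σT_⋆⁴ = 4π(1.46×10⁹)² × 5.67×10⁻⁸ × (9330)⁴ = 1.15×10²⁸ W.
S = L/(4πd²) = 3810 W m⁻².
Energy balance: absorbed = emitted ⇒ πR²·S(1−A) = 4πR²·σT_eq⁴, so T_eq⁴ = S(1−A)/(4σ).
T_eq = [3810 × 0.54 / (4 × 5.67×10⁻⁸)]^(1/4) = (9.08×10⁹)^(1/4) = 309 K.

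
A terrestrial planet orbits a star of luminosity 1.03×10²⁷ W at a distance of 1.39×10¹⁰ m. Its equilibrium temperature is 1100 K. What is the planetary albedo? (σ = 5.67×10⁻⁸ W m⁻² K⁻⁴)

Flux: S = L/(4πd²) = 1.03×10²⁷/(4π×(1.39×10¹⁰)²) = 4.24×10⁵ W m⁻².
From T_eq⁴ = S(1−A)/(4σ): 1−A = 4σT_eq⁴/S.
1−A = 4 × 5.67×10⁻⁸ × (1100)⁴ / 4.24×10⁵ = 0.783.

A ≈ 0.22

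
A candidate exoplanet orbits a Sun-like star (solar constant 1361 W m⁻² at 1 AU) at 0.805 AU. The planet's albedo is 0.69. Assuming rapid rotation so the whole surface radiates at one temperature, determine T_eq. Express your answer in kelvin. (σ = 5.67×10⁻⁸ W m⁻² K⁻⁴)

T_eq ≈ 231 K

Flux at 0.805 AU: S = 1361/0.805² = 2100 W m⁻².
Energy balance: absorbed = emitted ⇒ πR²·S(1−A) = 4πR²·σT_eq⁴, so T_eq⁴ = S(1−A)/(4σ).
T_eq = [2100 × 0.31 / (4 × 5.67×10⁻⁸)]^(1/4) = (2.87×10⁹)^(1/4) = 231 K.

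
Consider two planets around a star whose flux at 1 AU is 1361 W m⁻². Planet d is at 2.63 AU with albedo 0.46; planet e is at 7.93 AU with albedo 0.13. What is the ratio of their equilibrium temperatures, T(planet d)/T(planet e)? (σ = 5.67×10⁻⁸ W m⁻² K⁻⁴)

T_eq = [S₀(1−A)/(4σd²)]^(1/4), so T ∝ (1−A)^(1/4) / √d.
T₁ = [1361×0.54/(4×5.67×10⁻⁸×2.63²)]^(1/4) = 147.12 K.
T₂ = [1361×0.87/(4×5.67×10⁻⁸×7.93²)]^(1/4) = 95.45 K.

T₁/T₂ ≈ 1.541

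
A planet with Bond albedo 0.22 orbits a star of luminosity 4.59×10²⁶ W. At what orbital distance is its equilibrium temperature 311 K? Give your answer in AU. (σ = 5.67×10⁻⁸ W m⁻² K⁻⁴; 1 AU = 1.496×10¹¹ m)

d ≈ 0.775 AU

From T_eq⁴ = L(1−A)/(16πσd²): d = √[L(1−A)/(16πσT_eq⁴)].
d = √[4.59×10²⁶ × 0.78 / (16π × 5.67×10⁻⁸ × (311)⁴)] = 1.16×10¹¹ m = 0.775 AU.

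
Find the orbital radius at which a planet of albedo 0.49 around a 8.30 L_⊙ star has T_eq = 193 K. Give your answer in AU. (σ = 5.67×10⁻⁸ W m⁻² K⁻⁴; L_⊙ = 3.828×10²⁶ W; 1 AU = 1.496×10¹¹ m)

L = 8.30 × 3.828×10²⁶ = 3.18×10²⁷ W.
From T_eq⁴ = L(1−A)/(16πσd²): d = √[L(1−A)/(16πσT_eq⁴)].
d = √[3.18×10²⁷ × 0.51 / (16π × 5.67×10⁻⁸ × (193)⁴)] = 6.40×10¹¹ m = 4.28 AU.

d ≈ 4.28 AU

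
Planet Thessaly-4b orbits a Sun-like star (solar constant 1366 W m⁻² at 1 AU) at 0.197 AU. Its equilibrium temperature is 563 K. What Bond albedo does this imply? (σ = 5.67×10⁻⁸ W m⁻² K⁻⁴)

A ≈ 0.35

Flux at 0.197 AU: S = 1366/0.197² = 3.52×10⁴ W m⁻².
From T_eq⁴ = S(1−A)/(4σ): 1−A = 4σT_eq⁴/S.
1−A = 4 × 5.67×10⁻⁸ × (563)⁴ / 3.52×10⁴ = 0.647.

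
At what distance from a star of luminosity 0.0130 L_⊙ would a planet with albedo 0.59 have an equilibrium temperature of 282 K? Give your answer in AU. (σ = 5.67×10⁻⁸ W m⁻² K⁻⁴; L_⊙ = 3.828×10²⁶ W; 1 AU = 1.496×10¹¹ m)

d ≈ 0.0711 AU

L = 0.0130 × 3.828×10²⁶ = 4.98×10²⁴ W.
From T_eq⁴ = L(1−A)/(16πσd²): d = √[L(1−A)/(16πσT_eq⁴)].
d = √[4.98×10²⁴ × 0.41 / (16π × 5.67×10⁻⁸ × (282)⁴)] = 1.06×10¹⁰ m = 0.0711 AU.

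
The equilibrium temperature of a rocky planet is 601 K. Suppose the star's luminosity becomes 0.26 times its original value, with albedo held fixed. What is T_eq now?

T_eq ∝ L^(1/4) · d^(−1/2).
T′ = 601 × 0.26^(1/4) = 429 K.

T_eq ≈ 429 K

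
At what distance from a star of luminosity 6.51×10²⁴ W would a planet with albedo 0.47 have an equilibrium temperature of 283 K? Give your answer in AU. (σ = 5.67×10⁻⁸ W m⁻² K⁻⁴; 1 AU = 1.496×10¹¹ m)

d ≈ 0.0918 AU

From T_eq⁴ = L(1−A)/(16πσd²): d = √[L(1−A)/(16πσT_eq⁴)].
d = √[6.51×10²⁴ × 0.53 / (16π × 5.67×10⁻⁸ × (283)⁴)] = 1.37×10¹⁰ m = 0.0918 AU.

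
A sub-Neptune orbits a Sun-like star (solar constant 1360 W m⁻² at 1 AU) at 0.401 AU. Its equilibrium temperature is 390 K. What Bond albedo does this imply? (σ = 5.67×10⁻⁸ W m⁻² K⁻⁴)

A ≈ 0.38

Flux at 0.401 AU: S = 1360/0.401² = 8460 W m⁻².
From T_eq⁴ = S(1−A)/(4σ): 1−A = 4σT_eq⁴/S.
1−A = 4 × 5.67×10⁻⁸ × (390)⁴ / 8460 = 0.620.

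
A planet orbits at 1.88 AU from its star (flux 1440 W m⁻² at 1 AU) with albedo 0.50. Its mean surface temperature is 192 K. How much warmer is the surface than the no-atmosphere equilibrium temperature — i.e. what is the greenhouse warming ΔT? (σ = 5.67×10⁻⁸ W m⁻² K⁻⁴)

ΔT ≈ 18.9 K

S = 1440/1.88² = 407.4 W m⁻².
T_eq = [S(1−A)/(4σ)]^(1/4) = [407.4×0.50/(4×5.67×10⁻⁸)]^(1/4) = 173.1 K.
ΔT = T_surf − T_eq = 192 − 173.1.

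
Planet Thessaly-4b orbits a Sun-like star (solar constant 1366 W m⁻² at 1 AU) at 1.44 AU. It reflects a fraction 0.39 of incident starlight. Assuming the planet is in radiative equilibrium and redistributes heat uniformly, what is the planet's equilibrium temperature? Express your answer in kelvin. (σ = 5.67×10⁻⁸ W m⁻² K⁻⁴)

Flux at 1.44 AU: S = 1366/1.44² = 659 W m⁻².
Energy balance: absorbed = emitted ⇒ πR²·S(1−A) = 4πR²·σT_eq⁴, so T_eq⁴ = S(1−A)/(4σ).
T_eq = [659 × 0.61 / (4 × 5.67×10⁻⁸)]^(1/4) = (1.77×10⁹)^(1/4) = 205 K.

T_eq ≈ 205 K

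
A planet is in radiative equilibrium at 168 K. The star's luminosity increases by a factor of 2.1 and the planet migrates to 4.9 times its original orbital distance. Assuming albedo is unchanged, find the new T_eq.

T_eq ≈ 91.4 K

T_eq ∝ L^(1/4) · d^(−1/2).
T′ = 168 × 2.1^(1/4) / 4.9^(1/2) = 91.4 K.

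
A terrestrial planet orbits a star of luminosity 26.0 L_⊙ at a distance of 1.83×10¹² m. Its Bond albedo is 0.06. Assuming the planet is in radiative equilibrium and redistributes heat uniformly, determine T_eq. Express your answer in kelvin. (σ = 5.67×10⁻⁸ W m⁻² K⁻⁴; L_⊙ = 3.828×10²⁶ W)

L = 26.0 × 3.828×10²⁶ = 9.95×10²⁷ W.
Flux: S = L/(4πd²) = 9.95×10²⁷/(4π×(1.83×10¹²)²) = 237 W m⁻².
Energy balance: absorbed = emitted ⇒ πR²·S(1−A) = 4πR²·σT_eq⁴, so T_eq⁴ = S(1−A)/(4σ).
T_eq = [237 × 0.94 / (4 × 5.67×10⁻⁸)]^(1/4) = (9.80×10⁸)^(1/4) = 177 K.

T_eq ≈ 177 K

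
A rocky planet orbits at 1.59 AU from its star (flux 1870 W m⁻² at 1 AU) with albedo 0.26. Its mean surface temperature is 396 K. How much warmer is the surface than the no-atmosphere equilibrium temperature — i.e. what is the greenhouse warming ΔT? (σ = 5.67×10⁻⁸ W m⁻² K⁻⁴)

S = 1870/1.59² = 739.7 W m⁻².
T_eq = [S(1−A)/(4σ)]^(1/4) = [739.7×0.74/(4×5.67×10⁻⁸)]^(1/4) = 221.6 K.
ΔT = T_surf − T_eq = 396 − 221.6.

ΔT ≈ 174.4 K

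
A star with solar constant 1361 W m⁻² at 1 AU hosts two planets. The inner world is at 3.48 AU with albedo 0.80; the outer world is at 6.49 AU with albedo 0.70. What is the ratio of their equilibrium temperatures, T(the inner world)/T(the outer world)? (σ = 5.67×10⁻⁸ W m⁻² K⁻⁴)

T₁/T₂ ≈ 1.234

T_eq = [S₀(1−A)/(4σd²)]^(1/4), so T ∝ (1−A)^(1/4) / √d.
T₁ = [1361×0.20/(4×5.67×10⁻⁸×3.48²)]^(1/4) = 99.77 K.
T₂ = [1361×0.30/(4×5.67×10⁻⁸×6.49²)]^(1/4) = 80.86 K.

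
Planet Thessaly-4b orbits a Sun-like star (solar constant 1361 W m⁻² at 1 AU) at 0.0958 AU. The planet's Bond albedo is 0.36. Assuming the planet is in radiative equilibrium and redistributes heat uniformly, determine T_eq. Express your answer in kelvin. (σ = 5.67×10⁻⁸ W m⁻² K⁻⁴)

Flux at 0.0958 AU: S = 1361/0.0958² = 1.48×10⁵ W m⁻².
Energy balance: absorbed = emitted ⇒ πR²·S(1−A) = 4πR²·σT_eq⁴, so T_eq⁴ = S(1−A)/(4σ).
T_eq = [1.48×10⁵ × 0.64 / (4 × 5.67×10⁻⁸)]^(1/4) = (4.18×10¹¹)^(1/4) = 804 K.

T_eq ≈ 804 K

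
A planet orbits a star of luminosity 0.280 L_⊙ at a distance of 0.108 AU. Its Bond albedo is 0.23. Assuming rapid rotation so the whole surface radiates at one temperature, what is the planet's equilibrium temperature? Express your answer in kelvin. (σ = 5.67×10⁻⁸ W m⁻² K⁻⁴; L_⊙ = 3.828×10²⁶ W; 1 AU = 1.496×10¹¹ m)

T_eq ≈ 577 K

d = 0.108 AU = 1.62×10¹⁰ m.
L = 0.280 × 3.828×10²⁶ = 1.07×10²⁶ W.
Flux: S = L/(4πd²) = 1.07×10²⁶/(4π×(1.62×10¹⁰)²) = 3.27×10⁴ W m⁻².
Energy balance: absorbed = emitted ⇒ πR²·S(1−A) = 4πR²·σT_eq⁴, so T_eq⁴ = S(1−A)/(4σ).
T_eq = [3.27×10⁴ × 0.77 / (4 × 5.67×10⁻⁸)]^(1/4) = (1.11×10¹¹)^(1/4) = 577 K.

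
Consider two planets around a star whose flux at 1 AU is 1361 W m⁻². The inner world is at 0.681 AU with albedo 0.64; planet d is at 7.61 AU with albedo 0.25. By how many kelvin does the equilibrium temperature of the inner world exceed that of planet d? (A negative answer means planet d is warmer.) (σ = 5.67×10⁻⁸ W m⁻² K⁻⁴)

T_eq = [S₀(1−A)/(4σd²)]^(1/4), so T ∝ (1−A)^(1/4) / √d.
T₁ = [1361×0.36/(4×5.67×10⁻⁸×0.681²)]^(1/4) = 261.25 K.
T₂ = [1361×0.75/(4×5.67×10⁻⁸×7.61²)]^(1/4) = 93.89 K.

ΔT ≈ 167.4 K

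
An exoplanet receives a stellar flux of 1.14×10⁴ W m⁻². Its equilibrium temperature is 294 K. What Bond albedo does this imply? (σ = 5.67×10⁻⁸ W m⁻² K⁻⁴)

A ≈ 0.85

From T_eq⁴ = S(1−A)/(4σ): 1−A = 4σT_eq⁴/S.
1−A = 4 × 5.67×10⁻⁸ × (294)⁴ / 1.14×10⁴ = 0.149.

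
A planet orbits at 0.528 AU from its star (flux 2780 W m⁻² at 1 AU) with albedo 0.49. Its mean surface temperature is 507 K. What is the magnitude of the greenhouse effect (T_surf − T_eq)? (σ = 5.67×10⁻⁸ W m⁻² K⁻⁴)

ΔT ≈ 120.0 K

S = 2780/0.528² = 9972 W m⁻².
T_eq = [S(1−A)/(4σ)]^(1/4) = [9972×0.51/(4×5.67×10⁻⁸)]^(1/4) = 387.0 K.
ΔT = T_surf − T_eq = 507 − 387.0.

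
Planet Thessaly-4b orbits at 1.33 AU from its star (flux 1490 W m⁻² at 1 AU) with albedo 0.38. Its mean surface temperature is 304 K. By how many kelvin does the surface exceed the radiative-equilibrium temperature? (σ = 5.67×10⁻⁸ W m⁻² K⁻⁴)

S = 1490/1.33² = 842.3 W m⁻².
T_eq = [S(1−A)/(4σ)]^(1/4) = [842.3×0.62/(4×5.67×10⁻⁸)]^(1/4) = 219.1 K.
ΔT = T_surf − T_eq = 304 − 219.1.

ΔT ≈ 84.9 K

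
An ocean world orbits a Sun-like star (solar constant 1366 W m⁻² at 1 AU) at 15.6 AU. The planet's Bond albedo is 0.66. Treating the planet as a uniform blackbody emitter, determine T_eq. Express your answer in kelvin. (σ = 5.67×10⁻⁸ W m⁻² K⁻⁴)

Flux at 15.6 AU: S = 1366/15.6² = 5.61 W m⁻².
Energy balance: absorbed = emitted ⇒ πR²·S(1−A) = 4πR²·σT_eq⁴, so T_eq⁴ = S(1−A)/(4σ).
T_eq = [5.61 × 0.34 / (4 × 5.67×10⁻⁸)]^(1/4) = (8.41×10⁶)^(1/4) = 53.9 K.

T_eq ≈ 53.9 K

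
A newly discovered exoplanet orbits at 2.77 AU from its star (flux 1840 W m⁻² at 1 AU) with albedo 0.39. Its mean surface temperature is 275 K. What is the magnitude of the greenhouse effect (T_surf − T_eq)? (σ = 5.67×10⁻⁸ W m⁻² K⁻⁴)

ΔT ≈ 115.6 K

S = 1840/2.77² = 239.8 W m⁻².
T_eq = [S(1−A)/(4σ)]^(1/4) = [239.8×0.61/(4×5.67×10⁻⁸)]^(1/4) = 159.4 K.
ΔT = T_surf − T_eq = 275 − 159.4.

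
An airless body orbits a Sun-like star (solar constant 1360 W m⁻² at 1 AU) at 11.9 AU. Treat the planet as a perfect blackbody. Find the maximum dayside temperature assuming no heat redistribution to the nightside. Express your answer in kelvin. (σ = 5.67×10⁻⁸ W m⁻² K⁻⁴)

T_ss ≈ 114 K

Flux at 11.9 AU: S = 1360/11.9² = 9.60 W m⁻².
With no redistribution each surface element balances locally: S(1−A) = σT⁴.
T = [9.60 × 1.00 / 5.67×10⁻⁸]^(1/4) = (1.69×10⁸)^(1/4) = 114 K.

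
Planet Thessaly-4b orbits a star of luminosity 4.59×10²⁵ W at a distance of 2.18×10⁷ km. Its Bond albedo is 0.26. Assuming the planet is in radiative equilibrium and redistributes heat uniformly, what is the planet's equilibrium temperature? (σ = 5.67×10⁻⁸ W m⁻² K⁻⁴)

T_eq ≈ 398 K

d = 2.18×10⁷ km = 2.18×10¹⁰ m.
Flux: S = L/(4πd²) = 4.59×10²⁵/(4π×(2.18×10¹⁰)²) = 7690 W m⁻².
Energy balance: absorbed = emitted ⇒ πR²·S(1−A) = 4πR²·σT_eq⁴, so T_eq⁴ = S(1−A)/(4σ).
T_eq = [7690 × 0.74 / (4 × 5.67×10⁻⁸)]^(1/4) = (2.51×10¹⁰)^(1/4) = 398 K.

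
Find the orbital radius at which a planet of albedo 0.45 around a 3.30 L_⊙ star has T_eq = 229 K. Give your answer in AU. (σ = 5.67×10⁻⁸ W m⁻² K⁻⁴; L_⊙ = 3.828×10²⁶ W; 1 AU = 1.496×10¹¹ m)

d ≈ 1.99 AU

L = 3.30 × 3.828×10²⁶ = 1.26×10²⁷ W.
From T_eq⁴ = L(1−A)/(16πσd²): d = √[L(1−A)/(16πσT_eq⁴)].
d = √[1.26×10²⁷ × 0.55 / (16π × 5.67×10⁻⁸ × (229)⁴)] = 2.98×10¹¹ m = 1.99 AU.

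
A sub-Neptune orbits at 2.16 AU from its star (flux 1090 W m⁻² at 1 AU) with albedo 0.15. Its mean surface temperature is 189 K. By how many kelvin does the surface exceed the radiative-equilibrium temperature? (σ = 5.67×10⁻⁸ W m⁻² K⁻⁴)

S = 1090/2.16² = 233.6 W m⁻².
T_eq = [S(1−A)/(4σ)]^(1/4) = [233.6×0.85/(4×5.67×10⁻⁸)]^(1/4) = 172.0 K.
ΔT = T_surf − T_eq = 189 − 172.0.

ΔT ≈ 17.0 K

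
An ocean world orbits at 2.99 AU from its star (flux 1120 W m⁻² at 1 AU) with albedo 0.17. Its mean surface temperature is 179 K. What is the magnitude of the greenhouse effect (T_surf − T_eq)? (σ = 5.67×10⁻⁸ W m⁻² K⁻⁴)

ΔT ≈ 32.7 K

S = 1120/2.99² = 125.3 W m⁻².
T_eq = [S(1−A)/(4σ)]^(1/4) = [125.3×0.83/(4×5.67×10⁻⁸)]^(1/4) = 146.3 K.
ΔT = T_surf − T_eq = 179 − 146.3.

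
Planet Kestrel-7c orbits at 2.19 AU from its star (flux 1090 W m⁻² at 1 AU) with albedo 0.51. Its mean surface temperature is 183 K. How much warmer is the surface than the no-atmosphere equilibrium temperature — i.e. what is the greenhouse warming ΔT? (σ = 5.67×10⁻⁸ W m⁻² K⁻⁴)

S = 1090/2.19² = 227.3 W m⁻².
T_eq = [S(1−A)/(4σ)]^(1/4) = [227.3×0.49/(4×5.67×10⁻⁸)]^(1/4) = 148.9 K.
ΔT = T_surf − T_eq = 183 − 148.9.

ΔT ≈ 34.1 K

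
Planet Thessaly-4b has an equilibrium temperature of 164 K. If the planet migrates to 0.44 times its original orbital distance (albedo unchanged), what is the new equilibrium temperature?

T_eq ≈ 247 K

T_eq ∝ L^(1/4) · d^(−1/2).
T′ = 164 / 0.44^(1/2) = 247 K.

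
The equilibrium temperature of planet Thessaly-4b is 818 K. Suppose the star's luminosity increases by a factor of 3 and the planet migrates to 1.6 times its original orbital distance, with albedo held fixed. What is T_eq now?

T_eq ∝ L^(1/4) · d^(−1/2).
T′ = 818 × 3^(1/4) / 1.6^(1/2) = 851 K.

T_eq ≈ 851 K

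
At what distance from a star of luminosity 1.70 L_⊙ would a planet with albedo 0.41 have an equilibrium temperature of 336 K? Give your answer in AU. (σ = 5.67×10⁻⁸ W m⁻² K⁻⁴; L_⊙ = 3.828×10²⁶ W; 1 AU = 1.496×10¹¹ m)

d ≈ 0.687 AU

L = 1.70 × 3.828×10²⁶ = 6.51×10²⁶ W.
From T_eq⁴ = L(1−A)/(16πσd²): d = √[L(1−A)/(16πσT_eq⁴)].
d = √[6.51×10²⁶ × 0.59 / (16π × 5.67×10⁻⁸ × (336)⁴)] = 1.03×10¹¹ m = 0.687 AU.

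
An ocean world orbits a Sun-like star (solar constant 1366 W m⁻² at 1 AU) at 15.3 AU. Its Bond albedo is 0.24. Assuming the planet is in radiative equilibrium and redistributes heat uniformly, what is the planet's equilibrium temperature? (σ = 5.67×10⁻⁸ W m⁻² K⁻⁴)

T_eq ≈ 66.5 K

Flux at 15.3 AU: S = 1366/15.3² = 5.84 W m⁻².
Energy balance: absorbed = emitted ⇒ πR²·S(1−A) = 4πR²·σT_eq⁴, so T_eq⁴ = S(1−A)/(4σ).
T_eq = [5.84 × 0.76 / (4 × 5.67×10⁻⁸)]^(1/4) = (1.96×10⁷)^(1/4) = 66.5 K.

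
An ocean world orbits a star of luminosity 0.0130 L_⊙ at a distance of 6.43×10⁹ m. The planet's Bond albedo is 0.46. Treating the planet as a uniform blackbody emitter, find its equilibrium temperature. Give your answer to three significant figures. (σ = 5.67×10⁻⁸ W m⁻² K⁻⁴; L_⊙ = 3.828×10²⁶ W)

T_eq ≈ 389 K

L = 0.0130 × 3.828×10²⁶ = 4.98×10²⁴ W.
Flux: S = L/(4πd²) = 4.98×10²⁴/(4π×(6.43×10⁹)²) = 9580 W m⁻².
Energy balance: absorbed = emitted ⇒ πR²·S(1−A) = 4πR²·σT_eq⁴, so T_eq⁴ = S(1−A)/(4σ).
T_eq = [9580 × 0.54 / (4 × 5.67×10⁻⁸)]^(1/4) = (2.28×10¹⁰)^(1/4) = 389 K.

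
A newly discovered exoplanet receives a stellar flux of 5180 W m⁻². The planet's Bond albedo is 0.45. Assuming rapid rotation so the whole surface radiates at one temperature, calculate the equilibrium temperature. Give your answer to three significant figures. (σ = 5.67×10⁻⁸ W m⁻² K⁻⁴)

Energy balance: absorbed = emitted ⇒ πR²·S(1−A) = 4πR²·σT_eq⁴, so T_eq⁴ = S(1−A)/(4σ).
T_eq = [5180 × 0.55 / (4 × 5.67×10⁻⁸)]^(1/4) = (1.26×10¹⁰)^(1/4) = 335 K.

T_eq ≈ 335 K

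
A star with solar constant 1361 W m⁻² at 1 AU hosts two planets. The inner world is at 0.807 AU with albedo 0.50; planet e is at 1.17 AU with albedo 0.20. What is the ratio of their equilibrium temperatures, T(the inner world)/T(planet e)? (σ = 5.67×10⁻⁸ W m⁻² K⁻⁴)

T_eq = [S₀(1−A)/(4σd²)]^(1/4), so T ∝ (1−A)^(1/4) / √d.
T₁ = [1361×0.50/(4×5.67×10⁻⁸×0.807²)]^(1/4) = 260.53 K.
T₂ = [1361×0.80/(4×5.67×10⁻⁸×1.17²)]^(1/4) = 243.35 K.

T₁/T₂ ≈ 1.071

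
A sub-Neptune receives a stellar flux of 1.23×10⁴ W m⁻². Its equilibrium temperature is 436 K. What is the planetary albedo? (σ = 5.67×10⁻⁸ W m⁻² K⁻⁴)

A ≈ 0.33

From T_eq⁴ = S(1−A)/(4σ): 1−A = 4σT_eq⁴/S.
1−A = 4 × 5.67×10⁻⁸ × (436)⁴ / 1.23×10⁴ = 0.666.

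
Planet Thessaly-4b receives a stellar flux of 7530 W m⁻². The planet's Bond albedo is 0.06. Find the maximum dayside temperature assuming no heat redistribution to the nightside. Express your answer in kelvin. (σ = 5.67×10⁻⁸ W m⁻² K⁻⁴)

T_ss ≈ 594 K

With no redistribution each surface element balances locally: S(1−A) = σT⁴.
T = [7530 × 0.94 / 5.67×10⁻⁸]^(1/4) = (1.25×10¹¹)^(1/4) = 594 K.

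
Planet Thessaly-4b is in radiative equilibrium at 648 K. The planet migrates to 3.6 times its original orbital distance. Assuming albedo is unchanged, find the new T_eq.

T_eq ≈ 342 K

T_eq ∝ L^(1/4) · d^(−1/2).
T′ = 648 / 3.6^(1/2) = 342 K.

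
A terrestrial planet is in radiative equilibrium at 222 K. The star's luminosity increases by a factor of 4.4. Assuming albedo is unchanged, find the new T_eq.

T_eq ≈ 322 K

T_eq ∝ L^(1/4) · d^(−1/2).
T′ = 222 × 4.4^(1/4) = 322 K.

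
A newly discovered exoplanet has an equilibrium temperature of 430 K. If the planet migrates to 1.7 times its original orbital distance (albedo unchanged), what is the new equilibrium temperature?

T_eq ≈ 330 K

T_eq ∝ L^(1/4) · d^(−1/2).
T′ = 430 / 1.7^(1/2) = 330 K.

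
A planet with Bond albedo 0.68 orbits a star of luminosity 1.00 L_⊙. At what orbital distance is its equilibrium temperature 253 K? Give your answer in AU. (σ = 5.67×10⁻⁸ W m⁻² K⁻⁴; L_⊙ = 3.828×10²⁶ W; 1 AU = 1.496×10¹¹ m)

d ≈ 0.685 AU

L = 1.00 × 3.828×10²⁶ = 3.83×10²⁶ W.
From T_eq⁴ = L(1−A)/(16πσd²): d = √[L(1−A)/(16πσT_eq⁴)].
d = √[3.83×10²⁶ × 0.32 / (16π × 5.67×10⁻⁸ × (253)⁴)] = 1.02×10¹¹ m = 0.685 AU.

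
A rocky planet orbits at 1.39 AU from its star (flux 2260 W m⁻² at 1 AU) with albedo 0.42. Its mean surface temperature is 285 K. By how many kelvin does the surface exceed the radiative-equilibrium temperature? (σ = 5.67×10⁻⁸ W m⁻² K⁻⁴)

ΔT ≈ 51.1 K

S = 2260/1.39² = 1170 W m⁻².
T_eq = [S(1−A)/(4σ)]^(1/4) = [1170×0.58/(4×5.67×10⁻⁸)]^(1/4) = 233.9 K.
ΔT = T_surf − T_eq = 285 − 233.9.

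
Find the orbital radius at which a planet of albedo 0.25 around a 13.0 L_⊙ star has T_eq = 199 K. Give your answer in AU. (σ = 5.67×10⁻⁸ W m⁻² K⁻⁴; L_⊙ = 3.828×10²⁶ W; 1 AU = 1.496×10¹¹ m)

d ≈ 6.11 AU

L = 13.0 × 3.828×10²⁶ = 4.98×10²⁷ W.
From T_eq⁴ = L(1−A)/(16πσd²): d = √[L(1−A)/(16πσT_eq⁴)].
d = √[4.98×10²⁷ × 0.75 / (16π × 5.67×10⁻⁸ × (199)⁴)] = 9.14×10¹¹ m = 6.11 AU.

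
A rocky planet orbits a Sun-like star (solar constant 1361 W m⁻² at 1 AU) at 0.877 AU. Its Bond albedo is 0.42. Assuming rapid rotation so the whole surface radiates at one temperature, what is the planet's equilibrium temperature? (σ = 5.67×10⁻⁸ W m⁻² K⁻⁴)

T_eq ≈ 259 K

Flux at 0.877 AU: S = 1361/0.877² = 1770 W m⁻².
Energy balance: absorbed = emitted ⇒ πR²·S(1−A) = 4πR²·σT_eq⁴, so T_eq⁴ = S(1−A)/(4σ).
T_eq = [1770 × 0.58 / (4 × 5.67×10⁻⁸)]^(1/4) = (4.53×10⁹)^(1/4) = 259 K.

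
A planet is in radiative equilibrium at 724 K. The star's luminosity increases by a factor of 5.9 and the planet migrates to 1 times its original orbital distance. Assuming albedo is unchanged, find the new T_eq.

T_eq ∝ L^(1/4) · d^(−1/2).
T′ = 724 × 5.9^(1/4) / 1^(1/2) = 1130 K.

T_eq ≈ 1130 K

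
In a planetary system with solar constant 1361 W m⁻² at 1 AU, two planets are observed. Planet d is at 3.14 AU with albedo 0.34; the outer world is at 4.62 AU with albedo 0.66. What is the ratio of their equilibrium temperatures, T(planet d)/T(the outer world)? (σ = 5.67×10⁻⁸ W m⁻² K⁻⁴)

T_eq = [S₀(1−A)/(4σd²)]^(1/4), so T ∝ (1−A)^(1/4) / √d.
T₁ = [1361×0.66/(4×5.67×10⁻⁸×3.14²)]^(1/4) = 141.57 K.
T₂ = [1361×0.34/(4×5.67×10⁻⁸×4.62²)]^(1/4) = 98.88 K.

T₁/T₂ ≈ 1.432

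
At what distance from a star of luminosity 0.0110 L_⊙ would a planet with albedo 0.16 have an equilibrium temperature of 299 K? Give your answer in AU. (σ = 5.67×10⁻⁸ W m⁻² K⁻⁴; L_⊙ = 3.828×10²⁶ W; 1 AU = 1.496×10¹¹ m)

L = 0.0110 × 3.828×10²⁶ = 4.21×10²⁴ W.
From T_eq⁴ = L(1−A)/(16πσd²): d = √[L(1−A)/(16πσT_eq⁴)].
d = √[4.21×10²⁴ × 0.84 / (16π × 5.67×10⁻⁸ × (299)⁴)] = 1.25×10¹⁰ m = 0.0833 AU.

d ≈ 0.0833 AU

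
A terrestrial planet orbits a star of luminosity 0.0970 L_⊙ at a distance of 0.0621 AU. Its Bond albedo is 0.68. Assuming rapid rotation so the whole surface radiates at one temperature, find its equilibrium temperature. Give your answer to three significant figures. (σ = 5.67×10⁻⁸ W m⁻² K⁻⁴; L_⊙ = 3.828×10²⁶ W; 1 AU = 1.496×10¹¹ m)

T_eq ≈ 469 K

d = 0.0621 AU = 9.29×10⁹ m.
L = 0.0970 × 3.828×10²⁶ = 3.71×10²⁵ W.
Flux: S = L/(4πd²) = 3.71×10²⁵/(4π×(9.29×10⁹)²) = 3.42×10⁴ W m⁻².
Energy balance: absorbed = emitted ⇒ πR²·S(1−A) = 4πR²·σT_eq⁴, so T_eq⁴ = S(1−A)/(4σ).
T_eq = [3.42×10⁴ × 0.32 / (4 × 5.67×10⁻⁸)]^(1/4) = (4.83×10¹⁰)^(1/4) = 469 K.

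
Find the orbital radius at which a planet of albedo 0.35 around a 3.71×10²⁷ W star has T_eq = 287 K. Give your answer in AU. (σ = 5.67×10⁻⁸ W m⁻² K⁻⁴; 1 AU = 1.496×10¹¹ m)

d ≈ 2.36 AU

From T_eq⁴ = L(1−A)/(16πσd²): d = √[L(1−A)/(16πσT_eq⁴)].
d = √[3.71×10²⁷ × 0.65 / (16π × 5.67×10⁻⁸ × (287)⁴)] = 3.53×10¹¹ m = 2.36 AU.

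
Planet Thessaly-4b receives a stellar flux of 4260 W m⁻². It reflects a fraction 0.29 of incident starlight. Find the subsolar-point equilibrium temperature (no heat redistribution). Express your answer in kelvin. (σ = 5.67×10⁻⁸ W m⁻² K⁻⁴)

At the subsolar point the surface absorbs S(1−A) and emits σT⁴ per unit area — no factor of 4, since only the local patch is in balance.
T = [4260 × 0.71 / 5.67×10⁻⁸]^(1/4) = (5.33×10¹⁰)^(1/4) = 481 K.

T_ss ≈ 481 K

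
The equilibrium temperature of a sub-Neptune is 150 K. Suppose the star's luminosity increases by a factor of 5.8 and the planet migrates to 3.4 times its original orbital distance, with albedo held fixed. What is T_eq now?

T_eq ∝ L^(1/4) · d^(−1/2).
T′ = 150 × 5.8^(1/4) / 3.4^(1/2) = 126 K.

T_eq ≈ 126 K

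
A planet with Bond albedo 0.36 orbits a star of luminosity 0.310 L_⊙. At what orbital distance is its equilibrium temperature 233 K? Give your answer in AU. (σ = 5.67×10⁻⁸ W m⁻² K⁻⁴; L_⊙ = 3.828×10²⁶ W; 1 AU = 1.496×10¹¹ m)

d ≈ 0.636 AU

L = 0.310 × 3.828×10²⁶ = 1.19×10²⁶ W.
From T_eq⁴ = L(1−A)/(16πσd²): d = √[L(1−A)/(16πσT_eq⁴)].
d = √[1.19×10²⁶ × 0.64 / (16π × 5.67×10⁻⁸ × (233)⁴)] = 9.51×10¹⁰ m = 0.636 AU.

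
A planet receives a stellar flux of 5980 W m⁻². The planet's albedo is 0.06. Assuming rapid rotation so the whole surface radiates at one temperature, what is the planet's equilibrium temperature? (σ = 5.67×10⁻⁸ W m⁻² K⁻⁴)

T_eq ≈ 397 K

Energy balance: absorbed = emitted ⇒ πR²·S(1−A) = 4πR²·σT_eq⁴, so T_eq⁴ = S(1−A)/(4σ).
T_eq = [5980 × 0.94 / (4 × 5.67×10⁻⁸)]^(1/4) = (2.48×10¹⁰)^(1/4) = 397 K.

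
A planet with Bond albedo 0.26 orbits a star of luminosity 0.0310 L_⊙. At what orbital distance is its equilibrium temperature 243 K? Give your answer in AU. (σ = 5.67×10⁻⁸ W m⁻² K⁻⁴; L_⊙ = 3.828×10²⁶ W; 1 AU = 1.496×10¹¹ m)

d ≈ 0.199 AU

L = 0.0310 × 3.828×10²⁶ = 1.19×10²⁵ W.
From T_eq⁴ = L(1−A)/(16πσd²): d = √[L(1−A)/(16πσT_eq⁴)].
d = √[1.19×10²⁵ × 0.74 / (16π × 5.67×10⁻⁸ × (243)⁴)] = 2.97×10¹⁰ m = 0.199 AU.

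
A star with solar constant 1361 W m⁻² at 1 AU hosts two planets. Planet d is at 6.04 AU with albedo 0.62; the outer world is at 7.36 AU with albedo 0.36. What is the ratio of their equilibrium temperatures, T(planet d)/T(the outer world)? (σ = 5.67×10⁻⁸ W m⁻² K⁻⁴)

T_eq = [S₀(1−A)/(4σd²)]^(1/4), so T ∝ (1−A)^(1/4) / √d.
T₁ = [1361×0.38/(4×5.67×10⁻⁸×6.04²)]^(1/4) = 88.92 K.
T₂ = [1361×0.64/(4×5.67×10⁻⁸×7.36²)]^(1/4) = 91.76 K.

T₁/T₂ ≈ 0.969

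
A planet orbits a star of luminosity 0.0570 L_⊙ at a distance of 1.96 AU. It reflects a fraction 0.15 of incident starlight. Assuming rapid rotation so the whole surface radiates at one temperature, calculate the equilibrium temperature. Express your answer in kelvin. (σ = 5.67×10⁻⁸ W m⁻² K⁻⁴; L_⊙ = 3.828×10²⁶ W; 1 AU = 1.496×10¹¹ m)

T_eq ≈ 93.3 K

d = 1.96 AU = 2.93×10¹¹ m.
L = 0.0570 × 3.828×10²⁶ = 2.18×10²⁵ W.
Flux: S = L/(4πd²) = 2.18×10²⁵/(4π×(2.93×10¹¹)²) = 20.2 W m⁻².
Energy balance: absorbed = emitted ⇒ πR²·S(1−A) = 4πR²·σT_eq⁴, so T_eq⁴ = S(1−A)/(4σ).
T_eq = [20.2 × 0.85 / (4 × 5.67×10⁻⁸)]^(1/4) = (7.57×10⁷)^(1/4) = 93.3 K.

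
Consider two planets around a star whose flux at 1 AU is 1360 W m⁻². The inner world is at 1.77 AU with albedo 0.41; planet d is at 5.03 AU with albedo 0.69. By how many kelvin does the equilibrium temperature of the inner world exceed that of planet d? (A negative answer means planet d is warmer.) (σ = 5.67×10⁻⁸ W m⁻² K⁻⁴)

ΔT ≈ 90.7 K

T_eq = [S₀(1−A)/(4σd²)]^(1/4), so T ∝ (1−A)^(1/4) / √d.
T₁ = [1360×0.59/(4×5.67×10⁻⁸×1.77²)]^(1/4) = 183.32 K.
T₂ = [1360×0.31/(4×5.67×10⁻⁸×5.03²)]^(1/4) = 92.58 K.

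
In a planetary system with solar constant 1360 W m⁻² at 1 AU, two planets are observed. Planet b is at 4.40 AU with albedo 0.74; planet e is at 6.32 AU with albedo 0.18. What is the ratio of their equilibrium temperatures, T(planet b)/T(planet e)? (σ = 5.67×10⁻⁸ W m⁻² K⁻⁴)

T₁/T₂ ≈ 0.899

T_eq = [S₀(1−A)/(4σd²)]^(1/4), so T ∝ (1−A)^(1/4) / √d.
T₁ = [1360×0.26/(4×5.67×10⁻⁸×4.40²)]^(1/4) = 94.73 K.
T₂ = [1360×0.82/(4×5.67×10⁻⁸×6.32²)]^(1/4) = 105.33 K.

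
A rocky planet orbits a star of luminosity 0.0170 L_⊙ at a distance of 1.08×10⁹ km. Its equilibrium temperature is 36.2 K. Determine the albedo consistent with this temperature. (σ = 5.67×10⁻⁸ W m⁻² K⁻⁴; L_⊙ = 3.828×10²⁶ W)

d = 1.08×10⁹ km = 1.08×10¹² m.
L = 0.0170 × 3.828×10²⁶ = 6.51×10²⁴ W.
Flux: S = L/(4πd²) = 6.51×10²⁴/(4π×(1.08×10¹²)²) = 0.444 W m⁻².
From T_eq⁴ = S(1−A)/(4σ): 1−A = 4σT_eq⁴/S.
1−A = 4 × 5.67×10⁻⁸ × (36.2)⁴ / 0.444 = 0.877.

A ≈ 0.12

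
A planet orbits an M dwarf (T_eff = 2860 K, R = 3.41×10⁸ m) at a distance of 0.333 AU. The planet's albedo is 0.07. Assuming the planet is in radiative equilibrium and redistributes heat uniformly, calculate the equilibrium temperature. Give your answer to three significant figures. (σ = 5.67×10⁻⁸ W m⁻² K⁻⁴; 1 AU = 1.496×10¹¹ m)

d = 0.333 AU = 4.98×10¹⁰ m.
L = 4πR_⋆²σT_⋆⁴ = 4π(3.41×10⁸)² × 5.67×10⁻⁸ × (2860)⁴ = 5.54×10²⁴ W.
S = L/(4πd²) = 178 W m⁻².
Energy balance: absorbed = emitted ⇒ πR²·S(1−A) = 4πR²·σT_eq⁴, so T_eq⁴ = S(1−A)/(4σ).
T_eq = [178 × 0.93 / (4 × 5.67×10⁻⁸)]^(1/4) = (7.29×10⁸)^(1/4) = 164 K.

T_eq ≈ 164 K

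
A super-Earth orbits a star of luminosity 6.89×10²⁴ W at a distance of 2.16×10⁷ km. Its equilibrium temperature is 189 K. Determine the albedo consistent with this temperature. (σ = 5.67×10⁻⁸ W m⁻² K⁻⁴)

A ≈ 0.75

d = 2.16×10⁷ km = 2.16×10¹⁰ m.
Flux: S = L/(4πd²) = 6.89×10²⁴/(4π×(2.16×10¹⁰)²) = 1180 W m⁻².
From T_eq⁴ = S(1−A)/(4σ): 1−A = 4σT_eq⁴/S.
1−A = 4 × 5.67×10⁻⁸ × (189)⁴ / 1180 = 0.246.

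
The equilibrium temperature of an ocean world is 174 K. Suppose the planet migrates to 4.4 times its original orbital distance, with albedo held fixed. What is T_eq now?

T_eq ≈ 83.0 K

T_eq ∝ L^(1/4) · d^(−1/2).
T′ = 174 / 4.4^(1/2) = 83.0 K.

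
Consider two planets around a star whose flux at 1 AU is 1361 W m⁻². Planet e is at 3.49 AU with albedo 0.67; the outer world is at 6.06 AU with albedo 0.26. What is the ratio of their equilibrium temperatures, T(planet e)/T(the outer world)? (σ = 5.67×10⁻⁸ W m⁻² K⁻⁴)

T₁/T₂ ≈ 1.077

T_eq = [S₀(1−A)/(4σd²)]^(1/4), so T ∝ (1−A)^(1/4) / √d.
T₁ = [1361×0.33/(4×5.67×10⁻⁸×3.49²)]^(1/4) = 112.92 K.
T₂ = [1361×0.74/(4×5.67×10⁻⁸×6.06²)]^(1/4) = 104.86 K.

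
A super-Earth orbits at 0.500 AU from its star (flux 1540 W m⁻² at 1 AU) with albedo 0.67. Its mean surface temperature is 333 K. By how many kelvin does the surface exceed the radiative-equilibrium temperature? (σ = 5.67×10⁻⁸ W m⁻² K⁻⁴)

S = 1540/0.500² = 6160 W m⁻².
T_eq = [S(1−A)/(4σ)]^(1/4) = [6160×0.33/(4×5.67×10⁻⁸)]^(1/4) = 307.7 K.
ΔT = T_surf − T_eq = 333 − 307.7.

ΔT ≈ 25.3 K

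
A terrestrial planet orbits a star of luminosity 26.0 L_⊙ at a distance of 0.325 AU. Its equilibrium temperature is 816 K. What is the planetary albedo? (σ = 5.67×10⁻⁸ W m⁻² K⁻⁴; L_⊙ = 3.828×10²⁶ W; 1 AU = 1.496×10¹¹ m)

A ≈ 0.70

d = 0.325 AU = 4.86×10¹⁰ m.
L = 26.0 × 3.828×10²⁶ = 9.95×10²⁷ W.
Flux: S = L/(4πd²) = 9.95×10²⁷/(4π×(4.86×10¹⁰)²) = 3.35×10⁵ W m⁻².
From T_eq⁴ = S(1−A)/(4σ): 1−A = 4σT_eq⁴/S.
1−A = 4 × 5.67×10⁻⁸ × (816)⁴ / 3.35×10⁵ = 0.300.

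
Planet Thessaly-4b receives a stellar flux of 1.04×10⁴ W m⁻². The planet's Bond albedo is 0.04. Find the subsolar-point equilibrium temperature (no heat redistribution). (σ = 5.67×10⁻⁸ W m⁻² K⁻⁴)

T_ss ≈ 648 K

At the subsolar point the surface absorbs S(1−A) and emits σT⁴ per unit area — no factor of 4, since only the local patch is in balance.
T = [1.04×10⁴ × 0.96 / 5.67×10⁻⁸]^(1/4) = (1.76×10¹¹)^(1/4) = 648 K.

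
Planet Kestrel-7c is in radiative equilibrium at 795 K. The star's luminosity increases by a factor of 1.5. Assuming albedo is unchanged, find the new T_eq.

T_eq ≈ 880 K

T_eq ∝ L^(1/4) · d^(−1/2).
T′ = 795 × 1.5^(1/4) = 880 K.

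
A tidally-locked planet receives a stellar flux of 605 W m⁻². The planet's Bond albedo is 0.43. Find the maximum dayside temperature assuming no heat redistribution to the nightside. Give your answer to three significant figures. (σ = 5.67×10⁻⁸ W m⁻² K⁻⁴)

With no redistribution each surface element balances locally: S(1−A) = σT⁴.
T = [605 × 0.57 / 5.67×10⁻⁸]^(1/4) = (6.08×10⁹)^(1/4) = 279 K.

T_ss ≈ 279 K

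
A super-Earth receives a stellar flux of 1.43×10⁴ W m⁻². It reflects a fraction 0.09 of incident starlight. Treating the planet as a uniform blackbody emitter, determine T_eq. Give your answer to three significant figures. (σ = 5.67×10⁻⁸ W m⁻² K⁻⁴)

Energy balance: absorbed = emitted ⇒ πR²·S(1−A) = 4πR²·σT_eq⁴, so T_eq⁴ = S(1−A)/(4σ).
T_eq = [1.43×10⁴ × 0.91 / (4 × 5.67×10⁻⁸)]^(1/4) = (5.74×10¹⁰)^(1/4) = 489 K.

T_eq ≈ 489 K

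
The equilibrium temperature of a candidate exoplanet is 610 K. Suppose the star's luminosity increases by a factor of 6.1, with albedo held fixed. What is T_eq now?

T_eq ≈ 959 K

T_eq ∝ L^(1/4) · d^(−1/2).
T′ = 610 × 6.1^(1/4) = 959 K.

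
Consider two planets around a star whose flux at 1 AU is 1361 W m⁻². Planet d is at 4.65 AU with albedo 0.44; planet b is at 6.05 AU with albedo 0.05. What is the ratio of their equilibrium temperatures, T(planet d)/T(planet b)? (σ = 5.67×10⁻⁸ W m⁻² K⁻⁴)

T₁/T₂ ≈ 0.999

T_eq = [S₀(1−A)/(4σd²)]^(1/4), so T ∝ (1−A)^(1/4) / √d.
T₁ = [1361×0.56/(4×5.67×10⁻⁸×4.65²)]^(1/4) = 111.65 K.
T₂ = [1361×0.95/(4×5.67×10⁻⁸×6.05²)]^(1/4) = 111.71 K.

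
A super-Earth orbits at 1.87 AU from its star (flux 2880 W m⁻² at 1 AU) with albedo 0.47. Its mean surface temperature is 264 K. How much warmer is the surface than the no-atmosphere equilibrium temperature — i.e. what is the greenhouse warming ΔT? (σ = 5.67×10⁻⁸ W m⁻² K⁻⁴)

ΔT ≈ 54.5 K

S = 2880/1.87² = 823.6 W m⁻².
T_eq = [S(1−A)/(4σ)]^(1/4) = [823.6×0.53/(4×5.67×10⁻⁸)]^(1/4) = 209.5 K.
ΔT = T_surf − T_eq = 264 − 209.5.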